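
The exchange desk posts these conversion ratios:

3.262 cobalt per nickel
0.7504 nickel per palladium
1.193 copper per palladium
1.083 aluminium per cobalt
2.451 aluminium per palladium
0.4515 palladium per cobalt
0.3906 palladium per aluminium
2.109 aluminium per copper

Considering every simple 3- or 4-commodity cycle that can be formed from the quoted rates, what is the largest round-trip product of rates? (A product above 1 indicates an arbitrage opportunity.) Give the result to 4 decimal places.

1.1052

nickel→cobalt→palladium→nickel: 3.262 × 0.4515 × 0.7504 = 1.10518
aluminium→palladium→nickel→cobalt→aluminium: 0.3906 × 0.7504 × 3.262 × 1.083 = 1.03547
aluminium→palladium→copper→aluminium: 0.3906 × 1.193 × 2.109 = 0.98276
Maximum is nickel→cobalt→palladium→nickel at 1.1052; arbitrage exists.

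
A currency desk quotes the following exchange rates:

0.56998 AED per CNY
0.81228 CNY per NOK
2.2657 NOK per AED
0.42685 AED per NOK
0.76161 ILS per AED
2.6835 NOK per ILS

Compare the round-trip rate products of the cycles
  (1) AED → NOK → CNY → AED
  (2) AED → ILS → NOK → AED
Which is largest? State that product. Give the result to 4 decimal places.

(1) 2.2657 × 0.81228 × 0.56998 = 1.04898
(2) 0.76161 × 2.6835 × 0.42685 = 0.87239
Highest is cycle (1) at 1.0490 (>1, arbitrage).

1.0490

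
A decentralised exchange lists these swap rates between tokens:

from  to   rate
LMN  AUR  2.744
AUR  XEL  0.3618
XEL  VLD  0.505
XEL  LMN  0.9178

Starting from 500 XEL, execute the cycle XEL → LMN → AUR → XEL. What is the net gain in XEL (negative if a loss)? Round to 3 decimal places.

500 XEL × 0.9178 = 458.9 LMN
458.9 LMN × 2.744 = 1259.2216 AUR
1259.2216 AUR × 0.3618 = 455.58637488 XEL
Net change: 455.58637488 − 500 = -44.41362512 XEL

-44.414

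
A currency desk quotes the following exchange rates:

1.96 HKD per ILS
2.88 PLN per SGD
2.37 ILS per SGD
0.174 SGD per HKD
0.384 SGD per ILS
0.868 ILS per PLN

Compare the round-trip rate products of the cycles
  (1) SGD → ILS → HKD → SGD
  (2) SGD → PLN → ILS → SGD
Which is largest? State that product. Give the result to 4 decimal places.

0.9599

(1) 2.37 × 1.96 × 0.174 = 0.80826
(2) 2.88 × 0.868 × 0.384 = 0.95994
Highest is cycle (2) at 0.9599 (≤1, no arbitrage).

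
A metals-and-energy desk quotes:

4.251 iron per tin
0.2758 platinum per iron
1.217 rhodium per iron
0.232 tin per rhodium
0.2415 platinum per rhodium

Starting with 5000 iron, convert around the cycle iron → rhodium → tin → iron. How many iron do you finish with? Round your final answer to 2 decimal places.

5000 iron × 1.217 = 6085 rhodium
6085 rhodium × 0.232 = 1411.72 tin
1411.72 tin × 4.251 = 6001.22172 iron

6001.22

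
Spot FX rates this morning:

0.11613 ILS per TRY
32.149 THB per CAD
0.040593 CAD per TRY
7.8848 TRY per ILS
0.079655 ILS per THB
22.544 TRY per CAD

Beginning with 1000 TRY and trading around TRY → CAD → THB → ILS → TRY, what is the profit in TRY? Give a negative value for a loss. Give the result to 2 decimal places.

1000 TRY × 0.040593 = 40.593 CAD
40.593 CAD × 32.149 = 1305.024357 THB
1305.024357 THB × 0.079655 = 103.951715156835 ILS
103.951715156835 ILS × 7.8848 = 819.638483668612608 TRY
Net change: 819.638483668612608 − 1000 = -180.361516331387392 TRY

-180.36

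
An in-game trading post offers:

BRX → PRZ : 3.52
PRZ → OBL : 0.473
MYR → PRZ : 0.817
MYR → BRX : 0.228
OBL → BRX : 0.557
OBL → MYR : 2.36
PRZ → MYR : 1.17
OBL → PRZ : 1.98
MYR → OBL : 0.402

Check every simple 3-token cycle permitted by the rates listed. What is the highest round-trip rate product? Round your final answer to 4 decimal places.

0.9390

PRZ→MYR→BRX→PRZ: 1.17 × 0.228 × 3.52 = 0.93900
PRZ→MYR→OBL→PRZ: 1.17 × 0.402 × 1.98 = 0.93127
PRZ→OBL→BRX→PRZ: 0.473 × 0.557 × 3.52 = 0.92738
PRZ→OBL→MYR→PRZ: 0.473 × 2.36 × 0.817 = 0.91200
Maximum is PRZ→MYR→BRX→PRZ at 0.9390; no arbitrage — every cycle loses value.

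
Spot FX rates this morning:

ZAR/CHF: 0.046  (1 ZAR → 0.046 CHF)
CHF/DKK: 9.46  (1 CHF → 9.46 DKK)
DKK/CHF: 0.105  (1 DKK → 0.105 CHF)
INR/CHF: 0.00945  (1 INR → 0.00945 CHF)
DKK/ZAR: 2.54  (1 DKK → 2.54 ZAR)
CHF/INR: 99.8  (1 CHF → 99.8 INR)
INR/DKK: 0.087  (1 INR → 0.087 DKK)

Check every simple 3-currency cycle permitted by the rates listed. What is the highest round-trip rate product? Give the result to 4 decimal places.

CHF→DKK→ZAR→CHF: 9.46 × 2.54 × 0.046 = 1.10531
CHF→INR→DKK→CHF: 99.8 × 0.087 × 0.105 = 0.91167
Maximum is CHF→DKK→ZAR→CHF at 1.1053; arbitrage exists.

1.1053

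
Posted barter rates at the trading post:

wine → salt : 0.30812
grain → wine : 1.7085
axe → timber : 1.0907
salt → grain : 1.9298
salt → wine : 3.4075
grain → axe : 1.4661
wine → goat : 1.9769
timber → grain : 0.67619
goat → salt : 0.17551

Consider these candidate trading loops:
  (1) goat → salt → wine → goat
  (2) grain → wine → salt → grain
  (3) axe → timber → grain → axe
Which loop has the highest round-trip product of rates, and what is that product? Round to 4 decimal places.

(1) 0.17551 × 3.4075 × 1.9769 = 1.18229
(2) 1.7085 × 0.30812 × 1.9298 = 1.01589
(3) 1.0907 × 0.67619 × 1.4661 = 1.08128
Highest is cycle (1) at 1.1823 (>1, arbitrage).

1.1823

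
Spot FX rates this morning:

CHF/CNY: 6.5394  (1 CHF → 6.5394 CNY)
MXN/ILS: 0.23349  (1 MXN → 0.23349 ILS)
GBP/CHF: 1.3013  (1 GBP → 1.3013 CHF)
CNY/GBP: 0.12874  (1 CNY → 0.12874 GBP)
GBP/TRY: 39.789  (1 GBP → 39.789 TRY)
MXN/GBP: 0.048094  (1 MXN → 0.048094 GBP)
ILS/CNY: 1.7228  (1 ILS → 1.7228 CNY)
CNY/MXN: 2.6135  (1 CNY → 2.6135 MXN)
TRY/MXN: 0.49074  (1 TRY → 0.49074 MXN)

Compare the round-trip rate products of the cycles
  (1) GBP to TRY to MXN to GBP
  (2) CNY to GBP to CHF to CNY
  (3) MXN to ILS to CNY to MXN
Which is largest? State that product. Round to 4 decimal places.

(1) 39.789 × 0.49074 × 0.048094 = 0.93909
(2) 0.12874 × 1.3013 × 6.5394 = 1.09554
(3) 0.23349 × 1.7228 × 2.6135 = 1.05130
Highest is cycle (2) at 1.0955 (>1, arbitrage).

1.0955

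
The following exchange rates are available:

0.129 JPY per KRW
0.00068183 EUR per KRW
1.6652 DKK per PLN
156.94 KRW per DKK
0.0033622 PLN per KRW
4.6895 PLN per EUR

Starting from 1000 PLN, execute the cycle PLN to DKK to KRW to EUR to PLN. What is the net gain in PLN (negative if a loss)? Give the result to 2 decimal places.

1000 PLN × 1.6652 = 1665.2 DKK
1665.2 DKK × 156.94 = 261336.488 KRW
261336.488 KRW × 0.00068183 = 178.18705761304 EUR
178.18705761304 EUR × 4.6895 = 835.60820667635108 PLN
Net change: 835.60820667635108 − 1000 = -164.39179332364892 PLN

-164.39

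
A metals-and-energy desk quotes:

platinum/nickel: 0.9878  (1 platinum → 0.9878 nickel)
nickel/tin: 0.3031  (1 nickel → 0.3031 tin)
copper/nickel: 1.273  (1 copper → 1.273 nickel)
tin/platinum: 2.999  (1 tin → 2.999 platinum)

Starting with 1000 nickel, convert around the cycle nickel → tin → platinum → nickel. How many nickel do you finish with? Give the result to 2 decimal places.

897.91

1000 nickel × 0.3031 = 303.1 tin
303.1 tin × 2.999 = 908.9969 platinum
908.9969 platinum × 0.9878 = 897.90713782 nickel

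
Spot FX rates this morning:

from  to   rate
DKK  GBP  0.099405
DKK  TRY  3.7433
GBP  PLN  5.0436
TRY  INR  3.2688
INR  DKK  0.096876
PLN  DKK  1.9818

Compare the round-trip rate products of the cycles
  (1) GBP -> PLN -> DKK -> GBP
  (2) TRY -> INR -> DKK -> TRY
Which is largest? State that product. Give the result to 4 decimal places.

(1) 5.0436 × 1.9818 × 0.099405 = 0.99359
(2) 3.2688 × 0.096876 × 3.7433 = 1.18538
Highest is cycle (2) at 1.1854 (>1, arbitrage).

1.1854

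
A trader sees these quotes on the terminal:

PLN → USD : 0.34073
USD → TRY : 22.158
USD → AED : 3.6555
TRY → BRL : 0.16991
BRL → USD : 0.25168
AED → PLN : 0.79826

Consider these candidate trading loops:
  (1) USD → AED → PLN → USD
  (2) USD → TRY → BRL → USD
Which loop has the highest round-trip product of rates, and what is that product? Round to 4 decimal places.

0.9943

(1) 3.6555 × 0.79826 × 0.34073 = 0.99426
(2) 22.158 × 0.16991 × 0.25168 = 0.94754
Highest is cycle (1) at 0.9943 (≤1, no arbitrage).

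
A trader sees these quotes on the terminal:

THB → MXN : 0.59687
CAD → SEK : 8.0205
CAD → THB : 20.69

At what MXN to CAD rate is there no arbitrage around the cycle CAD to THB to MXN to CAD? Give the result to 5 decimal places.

Known legs of the cycle: 20.69 × 0.59687 = 12.3492403
For no arbitrage the full-cycle product must be 1, so the missing rate is 1 / 12.3492403 ≈ 0.0809766.

0.08098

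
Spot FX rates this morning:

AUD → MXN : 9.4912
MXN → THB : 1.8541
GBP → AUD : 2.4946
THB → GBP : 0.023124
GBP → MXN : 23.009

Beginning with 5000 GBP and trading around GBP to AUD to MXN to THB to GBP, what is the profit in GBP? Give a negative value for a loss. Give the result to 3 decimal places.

75.609

5000 GBP × 2.4946 = 12473 AUD
12473 AUD × 9.4912 = 118383.7376 MXN
118383.7376 MXN × 1.8541 = 219495.28788416 THB
219495.28788416 THB × 0.023124 = 5075.60903703331584 GBP
Net change: 5075.60903703331584 − 5000 = 75.60903703331584 GBP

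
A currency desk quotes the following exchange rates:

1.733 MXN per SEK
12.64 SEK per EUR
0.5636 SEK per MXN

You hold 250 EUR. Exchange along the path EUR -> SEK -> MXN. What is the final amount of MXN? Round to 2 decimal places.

5476.28

250 EUR × 12.64 = 3160 SEK
3160 SEK × 1.733 = 5476.28 MXN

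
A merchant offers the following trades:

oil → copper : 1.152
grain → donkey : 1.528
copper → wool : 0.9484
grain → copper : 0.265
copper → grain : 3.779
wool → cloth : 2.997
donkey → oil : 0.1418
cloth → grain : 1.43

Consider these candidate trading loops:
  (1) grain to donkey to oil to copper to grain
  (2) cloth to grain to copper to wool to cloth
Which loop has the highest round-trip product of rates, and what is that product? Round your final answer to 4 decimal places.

1.0771

(1) 1.528 × 0.1418 × 1.152 × 3.779 = 0.94325
(2) 1.43 × 0.265 × 0.9484 × 2.997 = 1.07711
Highest is cycle (2) at 1.0771 (>1, arbitrage).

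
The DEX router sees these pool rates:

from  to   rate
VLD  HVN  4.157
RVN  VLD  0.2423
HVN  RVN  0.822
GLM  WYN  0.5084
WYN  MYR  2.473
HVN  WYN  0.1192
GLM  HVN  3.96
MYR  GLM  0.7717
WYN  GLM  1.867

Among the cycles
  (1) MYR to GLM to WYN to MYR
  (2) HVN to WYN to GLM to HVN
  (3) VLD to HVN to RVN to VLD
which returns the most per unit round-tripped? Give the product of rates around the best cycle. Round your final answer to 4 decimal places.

0.9702

(1) 0.7717 × 0.5084 × 2.473 = 0.97024
(2) 0.1192 × 1.867 × 3.96 = 0.88128
(3) 4.157 × 0.822 × 0.2423 = 0.82795
Highest is cycle (1) at 0.9702 (≤1, no arbitrage).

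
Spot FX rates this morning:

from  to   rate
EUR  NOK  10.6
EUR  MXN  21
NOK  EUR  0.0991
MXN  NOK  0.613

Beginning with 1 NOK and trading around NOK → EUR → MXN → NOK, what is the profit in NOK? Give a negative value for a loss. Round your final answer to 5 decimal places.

0.27571

1 NOK × 0.0991 = 0.0991 EUR
0.0991 EUR × 21 = 2.0811 MXN
2.0811 MXN × 0.613 = 1.2757143 NOK
Net change: 1.2757143 − 1 = 0.2757143 NOK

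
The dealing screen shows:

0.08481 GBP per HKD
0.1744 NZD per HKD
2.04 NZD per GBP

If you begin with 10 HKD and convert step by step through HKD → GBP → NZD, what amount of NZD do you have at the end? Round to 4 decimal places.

1.7301

10 HKD × 0.08481 = 0.8481 GBP
0.8481 GBP × 2.04 = 1.730124 NZD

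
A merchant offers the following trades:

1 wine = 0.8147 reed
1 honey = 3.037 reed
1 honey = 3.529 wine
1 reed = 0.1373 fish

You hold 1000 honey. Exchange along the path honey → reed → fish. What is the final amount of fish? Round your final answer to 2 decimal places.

1000 honey × 3.037 = 3037 reed
3037 reed × 0.1373 = 416.9801 fish

416.98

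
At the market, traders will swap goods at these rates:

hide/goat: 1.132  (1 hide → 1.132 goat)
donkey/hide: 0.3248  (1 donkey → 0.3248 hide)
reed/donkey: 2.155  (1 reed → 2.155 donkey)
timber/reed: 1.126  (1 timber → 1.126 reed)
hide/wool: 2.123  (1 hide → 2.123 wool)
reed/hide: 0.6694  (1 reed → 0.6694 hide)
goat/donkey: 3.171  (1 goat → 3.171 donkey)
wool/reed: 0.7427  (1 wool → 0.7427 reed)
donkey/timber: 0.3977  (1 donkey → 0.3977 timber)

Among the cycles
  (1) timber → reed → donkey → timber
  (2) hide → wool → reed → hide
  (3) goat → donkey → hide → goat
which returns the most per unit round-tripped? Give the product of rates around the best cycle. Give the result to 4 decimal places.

1.1659

(1) 1.126 × 2.155 × 0.3977 = 0.96503
(2) 2.123 × 0.7427 × 0.6694 = 1.05548
(3) 3.171 × 0.3248 × 1.132 = 1.16589
Highest is cycle (3) at 1.1659 (>1, arbitrage).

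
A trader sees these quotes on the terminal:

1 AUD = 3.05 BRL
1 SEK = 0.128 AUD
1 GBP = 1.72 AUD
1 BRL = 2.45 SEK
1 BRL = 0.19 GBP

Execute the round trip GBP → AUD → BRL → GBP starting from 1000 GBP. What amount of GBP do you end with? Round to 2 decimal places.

996.74

1000 GBP × 1.72 = 1720 AUD
1720 AUD × 3.05 = 5246 BRL
5246 BRL × 0.19 = 996.74 GBP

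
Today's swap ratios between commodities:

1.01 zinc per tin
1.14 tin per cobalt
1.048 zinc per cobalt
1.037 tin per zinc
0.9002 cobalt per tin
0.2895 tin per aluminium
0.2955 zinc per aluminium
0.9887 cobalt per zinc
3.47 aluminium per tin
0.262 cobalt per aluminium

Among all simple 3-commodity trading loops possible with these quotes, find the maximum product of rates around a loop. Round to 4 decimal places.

tin→zinc→cobalt→tin: 1.01 × 0.9887 × 1.14 = 1.13839
tin→aluminium→zinc→tin: 3.47 × 0.2955 × 1.037 = 1.06332
tin→aluminium→cobalt→tin: 3.47 × 0.262 × 1.14 = 1.03642
tin→cobalt→zinc→tin: 0.9002 × 1.048 × 1.037 = 0.97832
Maximum is tin→zinc→cobalt→tin at 1.1384; arbitrage exists.

1.1384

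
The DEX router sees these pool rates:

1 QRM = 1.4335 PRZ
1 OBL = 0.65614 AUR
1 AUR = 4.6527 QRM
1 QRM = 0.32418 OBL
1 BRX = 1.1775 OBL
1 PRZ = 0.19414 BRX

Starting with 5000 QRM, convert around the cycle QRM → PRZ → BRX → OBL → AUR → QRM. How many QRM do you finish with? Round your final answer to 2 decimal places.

5000 QRM × 1.4335 = 7167.5 PRZ
7167.5 PRZ × 0.19414 = 1391.49845 BRX
1391.49845 BRX × 1.1775 = 1638.489424875 OBL
1638.489424875 OBL × 0.65614 = 1075.0784512374825 AUR
1075.0784512374825 AUR × 4.6527 = 5002.01751007263482775 QRM

5002.02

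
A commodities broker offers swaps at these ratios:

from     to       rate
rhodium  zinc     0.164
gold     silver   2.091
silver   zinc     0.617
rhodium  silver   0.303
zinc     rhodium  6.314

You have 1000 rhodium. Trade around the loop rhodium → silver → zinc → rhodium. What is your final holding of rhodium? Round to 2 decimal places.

1000 rhodium × 0.303 = 303 silver
303 silver × 0.617 = 186.951 zinc
186.951 zinc × 6.314 = 1180.408614 rhodium

1180.41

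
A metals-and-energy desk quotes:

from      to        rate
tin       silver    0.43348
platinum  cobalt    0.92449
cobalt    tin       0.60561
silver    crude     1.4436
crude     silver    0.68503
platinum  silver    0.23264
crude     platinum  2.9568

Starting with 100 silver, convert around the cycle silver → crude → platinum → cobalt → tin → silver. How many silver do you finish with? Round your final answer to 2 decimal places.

103.59

100 silver × 1.4436 = 144.36 crude
144.36 crude × 2.9568 = 426.843648 platinum
426.843648 platinum × 0.92449 = 394.61268413952 cobalt
394.61268413952 cobalt × 0.60561 = 238.9813876417347072 tin
238.9813876417347072 tin × 0.43348 = 103.593651914939160877056 silver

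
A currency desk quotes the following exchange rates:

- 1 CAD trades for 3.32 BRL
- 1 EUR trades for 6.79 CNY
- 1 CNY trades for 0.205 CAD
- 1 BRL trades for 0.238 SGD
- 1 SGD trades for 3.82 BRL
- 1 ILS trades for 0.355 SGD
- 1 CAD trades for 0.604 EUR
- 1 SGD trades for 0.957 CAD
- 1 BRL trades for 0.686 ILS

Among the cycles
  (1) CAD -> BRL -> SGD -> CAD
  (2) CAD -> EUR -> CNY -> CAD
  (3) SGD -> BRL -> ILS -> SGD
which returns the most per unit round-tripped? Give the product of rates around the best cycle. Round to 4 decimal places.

0.9303

(1) 3.32 × 0.238 × 0.957 = 0.75618
(2) 0.604 × 6.79 × 0.205 = 0.84074
(3) 3.82 × 0.686 × 0.355 = 0.93028
Highest is cycle (3) at 0.9303 (≤1, no arbitrage).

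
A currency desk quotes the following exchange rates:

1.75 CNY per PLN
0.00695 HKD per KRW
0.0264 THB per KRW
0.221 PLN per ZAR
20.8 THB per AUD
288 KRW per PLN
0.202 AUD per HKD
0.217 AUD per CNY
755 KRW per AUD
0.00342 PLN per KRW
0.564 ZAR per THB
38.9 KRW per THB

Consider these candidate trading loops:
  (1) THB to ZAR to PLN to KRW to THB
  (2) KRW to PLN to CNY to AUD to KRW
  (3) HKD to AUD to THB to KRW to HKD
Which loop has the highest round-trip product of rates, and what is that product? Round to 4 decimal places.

(1) 0.564 × 0.221 × 288 × 0.0264 = 0.94769
(2) 0.00342 × 1.75 × 0.217 × 755 = 0.98055
(3) 0.202 × 20.8 × 38.9 × 0.00695 = 1.13592
Highest is cycle (3) at 1.1359 (>1, arbitrage).

1.1359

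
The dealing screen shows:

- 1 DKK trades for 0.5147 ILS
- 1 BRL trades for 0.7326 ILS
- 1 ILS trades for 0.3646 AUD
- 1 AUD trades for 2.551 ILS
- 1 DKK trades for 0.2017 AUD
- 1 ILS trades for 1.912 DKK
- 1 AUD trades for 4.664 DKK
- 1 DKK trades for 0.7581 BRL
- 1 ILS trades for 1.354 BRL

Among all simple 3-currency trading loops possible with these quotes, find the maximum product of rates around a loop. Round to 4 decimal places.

ILS→DKK→BRL→ILS: 1.912 × 0.7581 × 0.7326 = 1.06189
ILS→DKK→AUD→ILS: 1.912 × 0.2017 × 2.551 = 0.98379
ILS→AUD→DKK→ILS: 0.3646 × 4.664 × 0.5147 = 0.87524
Maximum is ILS→DKK→BRL→ILS at 1.0619; arbitrage exists.

1.0619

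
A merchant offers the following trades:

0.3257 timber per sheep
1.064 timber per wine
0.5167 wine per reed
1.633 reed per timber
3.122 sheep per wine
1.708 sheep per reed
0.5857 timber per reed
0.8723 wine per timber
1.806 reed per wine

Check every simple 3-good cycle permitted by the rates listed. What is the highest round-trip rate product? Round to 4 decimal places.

0.9227

reed→timber→wine→reed: 0.5857 × 0.8723 × 1.806 = 0.92270
reed→sheep→timber→reed: 1.708 × 0.3257 × 1.633 = 0.90843
reed→wine→timber→reed: 0.5167 × 1.064 × 1.633 = 0.89777
timber→wine→sheep→timber: 0.8723 × 3.122 × 0.3257 = 0.88699
Maximum is reed→timber→wine→reed at 0.9227; no arbitrage — every cycle loses value.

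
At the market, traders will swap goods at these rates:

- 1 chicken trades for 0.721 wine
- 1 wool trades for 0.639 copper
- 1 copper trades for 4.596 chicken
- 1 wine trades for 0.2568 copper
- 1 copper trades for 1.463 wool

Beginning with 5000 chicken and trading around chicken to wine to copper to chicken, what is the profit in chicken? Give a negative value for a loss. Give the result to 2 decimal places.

5000 chicken × 0.721 = 3605 wine
3605 wine × 0.2568 = 925.764 copper
925.764 copper × 4.596 = 4254.811344 chicken
Net change: 4254.811344 − 5000 = -745.188656 chicken

-745.19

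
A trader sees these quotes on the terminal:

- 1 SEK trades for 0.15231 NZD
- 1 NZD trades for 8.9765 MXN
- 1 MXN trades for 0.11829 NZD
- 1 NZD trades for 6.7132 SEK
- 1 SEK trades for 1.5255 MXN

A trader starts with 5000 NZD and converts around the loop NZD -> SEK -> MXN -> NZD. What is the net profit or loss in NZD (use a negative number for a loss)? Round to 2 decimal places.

5000 NZD × 6.7132 = 33566 SEK
33566 SEK × 1.5255 = 51204.933 MXN
51204.933 MXN × 0.11829 = 6057.03152457 NZD
Net change: 6057.03152457 − 5000 = 1057.03152457 NZD

1057.03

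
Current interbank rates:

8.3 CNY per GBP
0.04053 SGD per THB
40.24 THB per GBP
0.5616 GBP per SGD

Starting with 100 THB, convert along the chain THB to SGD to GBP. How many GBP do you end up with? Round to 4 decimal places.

2.2762

100 THB × 0.04053 = 4.053 SGD
4.053 SGD × 0.5616 = 2.2761648 GBP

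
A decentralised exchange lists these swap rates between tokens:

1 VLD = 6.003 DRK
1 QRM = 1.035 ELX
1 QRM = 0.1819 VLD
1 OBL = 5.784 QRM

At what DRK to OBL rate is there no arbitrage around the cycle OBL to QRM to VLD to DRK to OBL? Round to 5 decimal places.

0.15833

Known legs of the cycle: 5.784 × 0.1819 × 6.003 = 6.3158139288
For no arbitrage the full-cycle product must be 1, so the missing rate is 1 / 6.3158139288 ≈ 0.1583327.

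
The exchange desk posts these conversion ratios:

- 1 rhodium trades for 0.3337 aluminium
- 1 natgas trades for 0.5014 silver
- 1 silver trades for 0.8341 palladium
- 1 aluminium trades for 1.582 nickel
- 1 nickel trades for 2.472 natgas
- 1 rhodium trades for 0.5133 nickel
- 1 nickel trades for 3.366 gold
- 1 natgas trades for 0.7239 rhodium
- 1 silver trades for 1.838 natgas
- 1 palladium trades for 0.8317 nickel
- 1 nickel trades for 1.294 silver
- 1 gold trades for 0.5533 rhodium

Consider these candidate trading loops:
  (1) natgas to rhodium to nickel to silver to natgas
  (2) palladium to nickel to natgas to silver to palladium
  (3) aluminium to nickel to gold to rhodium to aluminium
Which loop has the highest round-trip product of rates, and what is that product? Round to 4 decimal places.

(1) 0.7239 × 0.5133 × 1.294 × 1.838 = 0.88375
(2) 0.8317 × 2.472 × 0.5014 × 0.8341 = 0.85984
(3) 1.582 × 3.366 × 0.5533 × 0.3337 = 0.98319
Highest is cycle (3) at 0.9832 (≤1, no arbitrage).

0.9832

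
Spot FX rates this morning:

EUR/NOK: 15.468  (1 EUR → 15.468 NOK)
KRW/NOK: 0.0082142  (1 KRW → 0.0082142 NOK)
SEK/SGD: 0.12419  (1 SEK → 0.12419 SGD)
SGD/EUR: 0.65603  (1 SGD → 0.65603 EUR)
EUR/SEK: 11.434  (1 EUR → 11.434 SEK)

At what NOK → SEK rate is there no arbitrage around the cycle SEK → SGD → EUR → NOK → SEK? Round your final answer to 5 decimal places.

0.79352

Known legs of the cycle: 0.12419 × 0.65603 × 15.468 = 1.2602145526476
For no arbitrage the full-cycle product must be 1, so the missing rate is 1 / 1.2602145526476 ≈ 0.7935157.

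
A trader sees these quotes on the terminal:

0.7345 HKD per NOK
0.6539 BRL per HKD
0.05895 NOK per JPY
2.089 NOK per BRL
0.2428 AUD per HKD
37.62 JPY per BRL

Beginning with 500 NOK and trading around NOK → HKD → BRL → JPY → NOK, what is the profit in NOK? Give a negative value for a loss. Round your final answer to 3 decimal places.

500 NOK × 0.7345 = 367.25 HKD
367.25 HKD × 0.6539 = 240.144775 BRL
240.144775 BRL × 37.62 = 9034.2464355 JPY
9034.2464355 JPY × 0.05895 = 532.568827372725 NOK
Net change: 532.568827372725 − 500 = 32.568827372725 NOK

32.569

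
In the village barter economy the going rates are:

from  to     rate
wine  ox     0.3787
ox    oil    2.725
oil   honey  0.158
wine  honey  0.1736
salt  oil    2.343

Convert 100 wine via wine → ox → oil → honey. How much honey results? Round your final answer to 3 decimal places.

100 wine × 0.3787 = 37.87 ox
37.87 ox × 2.725 = 103.19575 oil
103.19575 oil × 0.158 = 16.3049285 honey

16.305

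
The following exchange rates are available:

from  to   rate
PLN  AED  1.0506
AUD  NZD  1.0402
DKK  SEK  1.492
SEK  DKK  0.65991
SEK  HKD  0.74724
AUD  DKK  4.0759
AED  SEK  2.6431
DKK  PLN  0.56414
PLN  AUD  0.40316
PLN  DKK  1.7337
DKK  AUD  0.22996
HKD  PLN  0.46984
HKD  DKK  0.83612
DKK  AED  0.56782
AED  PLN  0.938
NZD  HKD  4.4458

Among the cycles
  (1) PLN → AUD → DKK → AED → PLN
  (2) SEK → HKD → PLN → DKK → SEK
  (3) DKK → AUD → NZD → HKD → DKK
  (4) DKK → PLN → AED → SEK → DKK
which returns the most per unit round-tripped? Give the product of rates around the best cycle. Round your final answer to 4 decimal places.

1.0338

(1) 0.40316 × 4.0759 × 0.56782 × 0.938 = 0.87521
(2) 0.74724 × 0.46984 × 1.7337 × 1.492 = 0.90814
(3) 0.22996 × 1.0402 × 4.4458 × 0.83612 = 0.88918
(4) 0.56414 × 1.0506 × 2.6431 × 0.65991 = 1.03377
Highest is cycle (4) at 1.0338 (>1, arbitrage).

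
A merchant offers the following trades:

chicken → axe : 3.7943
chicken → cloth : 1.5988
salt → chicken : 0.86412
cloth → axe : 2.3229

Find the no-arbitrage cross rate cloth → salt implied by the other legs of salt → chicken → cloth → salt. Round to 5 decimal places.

Known legs of the cycle: 0.86412 × 1.5988 = 1.381555056
For no arbitrage the full-cycle product must be 1, so the missing rate is 1 / 1.381555056 ≈ 0.7238220.

0.72382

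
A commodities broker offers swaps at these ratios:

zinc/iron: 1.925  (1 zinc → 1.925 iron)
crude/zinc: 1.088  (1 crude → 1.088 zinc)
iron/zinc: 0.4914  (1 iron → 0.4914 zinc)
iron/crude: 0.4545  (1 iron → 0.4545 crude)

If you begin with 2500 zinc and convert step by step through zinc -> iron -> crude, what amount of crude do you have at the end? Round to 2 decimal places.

2187.28

2500 zinc × 1.925 = 4812.5 iron
4812.5 iron × 0.4545 = 2187.28125 crude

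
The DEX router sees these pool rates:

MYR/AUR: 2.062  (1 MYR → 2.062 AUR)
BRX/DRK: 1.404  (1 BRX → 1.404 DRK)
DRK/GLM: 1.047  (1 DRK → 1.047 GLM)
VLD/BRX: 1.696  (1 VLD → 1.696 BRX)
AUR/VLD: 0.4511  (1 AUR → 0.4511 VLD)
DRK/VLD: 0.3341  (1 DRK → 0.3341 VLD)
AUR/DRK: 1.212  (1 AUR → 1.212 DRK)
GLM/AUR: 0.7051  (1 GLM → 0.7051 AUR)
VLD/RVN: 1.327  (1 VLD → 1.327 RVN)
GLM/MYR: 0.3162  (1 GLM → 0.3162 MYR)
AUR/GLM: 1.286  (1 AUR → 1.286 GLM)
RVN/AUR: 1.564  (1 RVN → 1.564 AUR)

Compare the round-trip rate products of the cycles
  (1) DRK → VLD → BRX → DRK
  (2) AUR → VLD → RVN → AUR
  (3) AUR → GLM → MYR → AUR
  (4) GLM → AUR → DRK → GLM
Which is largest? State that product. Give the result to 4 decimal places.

(1) 0.3341 × 1.696 × 1.404 = 0.79555
(2) 0.4511 × 1.327 × 1.564 = 0.93623
(3) 1.286 × 0.3162 × 2.062 = 0.83848
(4) 0.7051 × 1.212 × 1.047 = 0.89475
Highest is cycle (2) at 0.9362 (≤1, no arbitrage).

0.9362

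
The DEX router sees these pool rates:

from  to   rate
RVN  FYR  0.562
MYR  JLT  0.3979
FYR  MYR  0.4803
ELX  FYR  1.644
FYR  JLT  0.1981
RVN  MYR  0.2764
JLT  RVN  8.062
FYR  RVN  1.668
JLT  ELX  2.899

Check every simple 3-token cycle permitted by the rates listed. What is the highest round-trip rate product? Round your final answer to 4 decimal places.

0.9441

JLT→ELX→FYR→JLT: 2.899 × 1.644 × 0.1981 = 0.94414
RVN→FYR→JLT→RVN: 0.562 × 0.1981 × 8.062 = 0.89756
RVN→MYR→JLT→RVN: 0.2764 × 0.3979 × 8.062 = 0.88666
Maximum is JLT→ELX→FYR→JLT at 0.9441; no arbitrage — every cycle loses value.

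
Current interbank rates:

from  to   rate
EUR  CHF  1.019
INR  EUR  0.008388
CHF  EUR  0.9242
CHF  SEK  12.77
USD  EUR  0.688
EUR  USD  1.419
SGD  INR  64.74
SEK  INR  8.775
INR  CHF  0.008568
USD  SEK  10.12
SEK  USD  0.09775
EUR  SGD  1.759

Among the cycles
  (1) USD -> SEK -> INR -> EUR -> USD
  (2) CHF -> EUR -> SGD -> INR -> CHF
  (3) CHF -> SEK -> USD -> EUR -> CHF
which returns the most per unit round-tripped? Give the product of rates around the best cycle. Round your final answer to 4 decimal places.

1.0570

(1) 10.12 × 8.775 × 0.008388 × 1.419 = 1.05698
(2) 0.9242 × 1.759 × 64.74 × 0.008568 = 0.90175
(3) 12.77 × 0.09775 × 0.688 × 1.019 = 0.87513
Highest is cycle (1) at 1.0570 (>1, arbitrage).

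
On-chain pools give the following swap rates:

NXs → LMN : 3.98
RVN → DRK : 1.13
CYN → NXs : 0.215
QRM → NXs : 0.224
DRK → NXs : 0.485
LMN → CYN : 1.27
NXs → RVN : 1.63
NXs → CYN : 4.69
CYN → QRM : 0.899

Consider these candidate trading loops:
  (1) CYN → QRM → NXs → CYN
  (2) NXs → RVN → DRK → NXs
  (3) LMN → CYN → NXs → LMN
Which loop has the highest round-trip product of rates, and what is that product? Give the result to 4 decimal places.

(1) 0.899 × 0.224 × 4.69 = 0.94445
(2) 1.63 × 1.13 × 0.485 = 0.89332
(3) 1.27 × 0.215 × 3.98 = 1.08674
Highest is cycle (3) at 1.0867 (>1, arbitrage).

1.0867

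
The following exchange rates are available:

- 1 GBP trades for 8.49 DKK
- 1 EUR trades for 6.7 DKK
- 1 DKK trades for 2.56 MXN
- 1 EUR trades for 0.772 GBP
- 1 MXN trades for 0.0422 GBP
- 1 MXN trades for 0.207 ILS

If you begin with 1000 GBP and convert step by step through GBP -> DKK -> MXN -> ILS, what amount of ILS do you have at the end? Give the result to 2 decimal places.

1000 GBP × 8.49 = 8490 DKK
8490 DKK × 2.56 = 21734.4 MXN
21734.4 MXN × 0.207 = 4499.0208 ILS

4499.02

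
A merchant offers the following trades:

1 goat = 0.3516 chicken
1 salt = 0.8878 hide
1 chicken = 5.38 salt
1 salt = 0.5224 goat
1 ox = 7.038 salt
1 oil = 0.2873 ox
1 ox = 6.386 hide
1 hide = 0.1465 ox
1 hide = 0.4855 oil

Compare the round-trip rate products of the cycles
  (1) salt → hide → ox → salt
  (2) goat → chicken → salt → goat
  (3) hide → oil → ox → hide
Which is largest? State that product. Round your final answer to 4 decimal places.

0.9882

(1) 0.8878 × 0.1465 × 7.038 = 0.91538
(2) 0.3516 × 5.38 × 0.5224 = 0.98818
(3) 0.4855 × 0.2873 × 6.386 = 0.89075
Highest is cycle (2) at 0.9882 (≤1, no arbitrage).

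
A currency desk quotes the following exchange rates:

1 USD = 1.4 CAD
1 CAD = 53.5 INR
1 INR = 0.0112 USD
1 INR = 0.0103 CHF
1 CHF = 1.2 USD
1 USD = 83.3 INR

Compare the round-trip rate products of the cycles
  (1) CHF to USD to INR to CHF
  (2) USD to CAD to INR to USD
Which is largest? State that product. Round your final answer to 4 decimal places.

(1) 1.2 × 83.3 × 0.0103 = 1.02959
(2) 1.4 × 53.5 × 0.0112 = 0.83888
Highest is cycle (1) at 1.0296 (>1, arbitrage).

1.0296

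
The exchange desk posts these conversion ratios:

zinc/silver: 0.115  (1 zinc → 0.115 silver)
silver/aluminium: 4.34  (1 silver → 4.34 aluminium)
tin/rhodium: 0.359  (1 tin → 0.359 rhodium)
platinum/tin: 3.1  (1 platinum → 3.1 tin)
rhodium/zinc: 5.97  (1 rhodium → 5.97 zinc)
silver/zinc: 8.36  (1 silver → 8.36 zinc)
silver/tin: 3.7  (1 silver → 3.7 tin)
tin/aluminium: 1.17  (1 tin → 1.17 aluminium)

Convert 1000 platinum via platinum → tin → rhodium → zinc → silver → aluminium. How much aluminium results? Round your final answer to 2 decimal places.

1000 platinum × 3.1 = 3100 tin
3100 tin × 0.359 = 1112.9 rhodium
1112.9 rhodium × 5.97 = 6644.013 zinc
6644.013 zinc × 0.115 = 764.061495 silver
764.061495 silver × 4.34 = 3316.0268883 aluminium

3316.03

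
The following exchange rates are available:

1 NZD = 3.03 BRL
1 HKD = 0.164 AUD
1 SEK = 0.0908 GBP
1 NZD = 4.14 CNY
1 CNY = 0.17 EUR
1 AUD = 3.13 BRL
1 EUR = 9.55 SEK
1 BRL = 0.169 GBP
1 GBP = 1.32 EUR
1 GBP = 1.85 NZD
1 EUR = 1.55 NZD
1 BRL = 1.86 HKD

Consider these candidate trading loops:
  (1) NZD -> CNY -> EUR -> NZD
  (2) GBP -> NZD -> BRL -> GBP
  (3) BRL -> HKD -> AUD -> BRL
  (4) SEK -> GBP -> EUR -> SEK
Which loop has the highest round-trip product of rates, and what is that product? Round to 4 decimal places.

(1) 4.14 × 0.17 × 1.55 = 1.09089
(2) 1.85 × 3.03 × 0.169 = 0.94733
(3) 1.86 × 0.164 × 3.13 = 0.95478
(4) 0.0908 × 1.32 × 9.55 = 1.14462
Highest is cycle (4) at 1.1446 (>1, arbitrage).

1.1446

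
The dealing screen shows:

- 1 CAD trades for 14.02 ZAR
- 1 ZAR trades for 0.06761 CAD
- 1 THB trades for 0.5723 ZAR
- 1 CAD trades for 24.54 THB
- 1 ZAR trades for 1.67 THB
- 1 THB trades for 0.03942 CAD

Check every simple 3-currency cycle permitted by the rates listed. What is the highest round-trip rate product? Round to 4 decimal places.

CAD→THB→ZAR→CAD: 24.54 × 0.5723 × 0.06761 = 0.94953
CAD→ZAR→THB→CAD: 14.02 × 1.67 × 0.03942 = 0.92296
Maximum is CAD→THB→ZAR→CAD at 0.9495; no arbitrage — every cycle loses value.

0.9495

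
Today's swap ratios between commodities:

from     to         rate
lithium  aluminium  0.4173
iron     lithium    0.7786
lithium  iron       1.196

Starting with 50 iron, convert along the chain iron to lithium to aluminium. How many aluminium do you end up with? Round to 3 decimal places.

16.245

50 iron × 0.7786 = 38.93 lithium
38.93 lithium × 0.4173 = 16.245489 aluminium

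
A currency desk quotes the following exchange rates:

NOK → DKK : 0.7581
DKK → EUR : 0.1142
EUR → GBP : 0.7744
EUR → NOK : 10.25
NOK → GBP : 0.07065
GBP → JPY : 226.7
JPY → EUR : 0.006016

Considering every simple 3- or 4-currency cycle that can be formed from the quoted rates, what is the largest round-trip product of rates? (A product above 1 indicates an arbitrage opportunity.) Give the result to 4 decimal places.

1.0561

GBP→JPY→EUR→GBP: 226.7 × 0.006016 × 0.7744 = 1.05615
GBP→JPY→EUR→NOK→GBP: 226.7 × 0.006016 × 10.25 × 0.07065 = 0.98763
DKK→EUR→NOK→DKK: 0.1142 × 10.25 × 0.7581 = 0.88739
Maximum is GBP→JPY→EUR→GBP at 1.0561; arbitrage exists.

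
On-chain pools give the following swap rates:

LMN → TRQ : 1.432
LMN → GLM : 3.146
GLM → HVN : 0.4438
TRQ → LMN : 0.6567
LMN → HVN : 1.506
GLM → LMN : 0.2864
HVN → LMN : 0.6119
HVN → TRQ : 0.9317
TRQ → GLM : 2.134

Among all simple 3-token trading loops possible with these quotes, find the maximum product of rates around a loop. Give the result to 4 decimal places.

0.9214

LMN→HVN→TRQ→LMN: 1.506 × 0.9317 × 0.6567 = 0.92144
HVN→TRQ→GLM→HVN: 0.9317 × 2.134 × 0.4438 = 0.88238
LMN→TRQ→GLM→LMN: 1.432 × 2.134 × 0.2864 = 0.87521
LMN→GLM→HVN→LMN: 3.146 × 0.4438 × 0.6119 = 0.85433
Maximum is LMN→HVN→TRQ→LMN at 0.9214; no arbitrage — every cycle loses value.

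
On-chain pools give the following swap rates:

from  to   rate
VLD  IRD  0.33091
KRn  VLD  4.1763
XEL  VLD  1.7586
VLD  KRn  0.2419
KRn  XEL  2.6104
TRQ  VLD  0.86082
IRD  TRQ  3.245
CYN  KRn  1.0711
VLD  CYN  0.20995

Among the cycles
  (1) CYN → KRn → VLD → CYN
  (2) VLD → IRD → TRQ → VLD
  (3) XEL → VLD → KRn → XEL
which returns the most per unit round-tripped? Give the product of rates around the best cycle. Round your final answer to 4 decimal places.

1.1105

(1) 1.0711 × 4.1763 × 0.20995 = 0.93916
(2) 0.33091 × 3.245 × 0.86082 = 0.92435
(3) 1.7586 × 0.2419 × 2.6104 = 1.11048
Highest is cycle (3) at 1.1105 (>1, arbitrage).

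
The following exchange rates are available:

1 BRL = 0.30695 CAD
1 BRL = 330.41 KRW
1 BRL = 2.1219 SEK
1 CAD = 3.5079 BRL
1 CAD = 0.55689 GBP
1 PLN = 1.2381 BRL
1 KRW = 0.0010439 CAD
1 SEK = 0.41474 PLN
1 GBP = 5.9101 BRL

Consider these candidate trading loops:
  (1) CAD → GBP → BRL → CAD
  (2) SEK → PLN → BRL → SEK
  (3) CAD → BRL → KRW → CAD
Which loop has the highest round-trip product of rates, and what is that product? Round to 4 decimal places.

(1) 0.55689 × 5.9101 × 0.30695 = 1.01026
(2) 0.41474 × 1.2381 × 2.1219 = 1.08957
(3) 3.5079 × 330.41 × 0.0010439 = 1.20993
Highest is cycle (3) at 1.2099 (>1, arbitrage).

1.2099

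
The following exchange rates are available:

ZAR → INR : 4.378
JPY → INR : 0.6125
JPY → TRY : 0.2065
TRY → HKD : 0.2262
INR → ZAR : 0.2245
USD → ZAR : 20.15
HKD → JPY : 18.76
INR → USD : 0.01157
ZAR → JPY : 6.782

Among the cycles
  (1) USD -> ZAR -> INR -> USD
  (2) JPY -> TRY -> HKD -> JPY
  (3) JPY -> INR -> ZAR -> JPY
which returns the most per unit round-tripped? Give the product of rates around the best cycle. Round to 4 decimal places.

(1) 20.15 × 4.378 × 0.01157 = 1.02067
(2) 0.2065 × 0.2262 × 18.76 = 0.87629
(3) 0.6125 × 0.2245 × 6.782 = 0.93257
Highest is cycle (1) at 1.0207 (>1, arbitrage).

1.0207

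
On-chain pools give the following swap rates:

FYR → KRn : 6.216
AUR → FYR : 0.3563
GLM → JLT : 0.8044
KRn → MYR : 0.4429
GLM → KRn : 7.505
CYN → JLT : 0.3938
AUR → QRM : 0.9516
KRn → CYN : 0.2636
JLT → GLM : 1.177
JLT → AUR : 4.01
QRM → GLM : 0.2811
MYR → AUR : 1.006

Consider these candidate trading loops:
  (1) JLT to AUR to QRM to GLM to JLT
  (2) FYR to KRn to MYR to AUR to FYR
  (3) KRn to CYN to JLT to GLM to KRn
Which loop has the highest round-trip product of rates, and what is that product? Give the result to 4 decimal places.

(1) 4.01 × 0.9516 × 0.2811 × 0.8044 = 0.86284
(2) 6.216 × 0.4429 × 1.006 × 0.3563 = 0.98680
(3) 0.2636 × 0.3938 × 1.177 × 7.505 = 0.91696
Highest is cycle (2) at 0.9868 (≤1, no arbitrage).

0.9868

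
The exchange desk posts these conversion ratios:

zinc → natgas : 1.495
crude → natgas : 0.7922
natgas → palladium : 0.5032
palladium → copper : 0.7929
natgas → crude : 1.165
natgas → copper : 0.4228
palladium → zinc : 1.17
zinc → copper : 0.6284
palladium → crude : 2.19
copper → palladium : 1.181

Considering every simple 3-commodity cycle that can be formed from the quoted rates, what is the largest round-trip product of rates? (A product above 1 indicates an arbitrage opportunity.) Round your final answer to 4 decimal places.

natgas→palladium→zinc→natgas: 0.5032 × 1.17 × 1.495 = 0.88017
natgas→palladium→crude→natgas: 0.5032 × 2.19 × 0.7922 = 0.87301
palladium→zinc→copper→palladium: 1.17 × 0.6284 × 1.181 = 0.86830
Maximum is natgas→palladium→zinc→natgas at 0.8802; no arbitrage — every cycle loses value.

0.8802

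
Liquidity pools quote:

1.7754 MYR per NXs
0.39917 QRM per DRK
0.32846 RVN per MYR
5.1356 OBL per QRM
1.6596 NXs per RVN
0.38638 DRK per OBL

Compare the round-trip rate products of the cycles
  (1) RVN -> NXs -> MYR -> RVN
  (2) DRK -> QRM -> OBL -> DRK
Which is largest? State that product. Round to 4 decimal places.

(1) 1.6596 × 1.7754 × 0.32846 = 0.96779
(2) 0.39917 × 5.1356 × 0.38638 = 0.79207
Highest is cycle (1) at 0.9678 (≤1, no arbitrage).

0.9678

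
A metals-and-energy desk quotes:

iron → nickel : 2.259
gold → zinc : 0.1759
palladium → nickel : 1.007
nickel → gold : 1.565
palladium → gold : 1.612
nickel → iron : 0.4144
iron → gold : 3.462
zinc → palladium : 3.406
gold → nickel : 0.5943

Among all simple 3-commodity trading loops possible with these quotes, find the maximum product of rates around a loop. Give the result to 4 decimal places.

gold→zinc→palladium→gold: 0.1759 × 3.406 × 1.612 = 0.96577
gold→nickel→iron→gold: 0.5943 × 0.4144 × 3.462 = 0.85261
Maximum is gold→zinc→palladium→gold at 0.9658; no arbitrage — every cycle loses value.

0.9658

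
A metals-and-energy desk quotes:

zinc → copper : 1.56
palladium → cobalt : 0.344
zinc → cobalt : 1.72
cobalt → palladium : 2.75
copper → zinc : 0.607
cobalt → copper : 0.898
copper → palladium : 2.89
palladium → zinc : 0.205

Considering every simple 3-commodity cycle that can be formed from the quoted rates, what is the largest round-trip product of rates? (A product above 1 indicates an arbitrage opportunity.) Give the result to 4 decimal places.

0.9697

cobalt→palladium→zinc→cobalt: 2.75 × 0.205 × 1.72 = 0.96965
copper→zinc→cobalt→copper: 0.607 × 1.72 × 0.898 = 0.93755
copper→palladium→zinc→copper: 2.89 × 0.205 × 1.56 = 0.92422
copper→palladium→cobalt→copper: 2.89 × 0.344 × 0.898 = 0.89276
Maximum is cobalt→palladium→zinc→cobalt at 0.9697; no arbitrage — every cycle loses value.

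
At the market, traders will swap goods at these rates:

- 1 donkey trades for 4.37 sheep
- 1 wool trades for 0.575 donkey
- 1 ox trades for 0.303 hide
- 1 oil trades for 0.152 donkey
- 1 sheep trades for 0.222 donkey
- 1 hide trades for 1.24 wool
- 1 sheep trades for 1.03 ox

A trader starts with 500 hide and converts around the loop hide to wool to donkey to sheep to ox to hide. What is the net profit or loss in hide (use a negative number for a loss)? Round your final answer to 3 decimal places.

500 hide × 1.24 = 620 wool
620 wool × 0.575 = 356.5 donkey
356.5 donkey × 4.37 = 1557.905 sheep
1557.905 sheep × 1.03 = 1604.64215 ox
1604.64215 ox × 0.303 = 486.20657145 hide
Net change: 486.20657145 − 500 = -13.79342855 hide

-13.793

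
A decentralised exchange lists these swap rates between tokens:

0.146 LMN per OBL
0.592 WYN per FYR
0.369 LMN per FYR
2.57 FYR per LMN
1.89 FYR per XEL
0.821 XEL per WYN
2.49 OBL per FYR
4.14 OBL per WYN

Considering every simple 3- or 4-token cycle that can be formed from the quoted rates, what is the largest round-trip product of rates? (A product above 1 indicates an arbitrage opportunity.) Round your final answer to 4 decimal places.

0.9343

FYR→OBL→LMN→FYR: 2.49 × 0.146 × 2.57 = 0.93430
FYR→WYN→OBL→LMN→FYR: 0.592 × 4.14 × 0.146 × 2.57 = 0.91962
FYR→WYN→XEL→FYR: 0.592 × 0.821 × 1.89 = 0.91860
Maximum is FYR→OBL→LMN→FYR at 0.9343; no arbitrage — every cycle loses value.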